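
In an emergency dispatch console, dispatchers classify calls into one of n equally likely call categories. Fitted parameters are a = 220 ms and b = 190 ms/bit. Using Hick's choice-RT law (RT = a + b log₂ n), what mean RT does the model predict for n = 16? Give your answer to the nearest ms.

log₂(16) = 4 bits, so RT = 220 + 190 × 4 ≈ 980.000 ms.

980 ms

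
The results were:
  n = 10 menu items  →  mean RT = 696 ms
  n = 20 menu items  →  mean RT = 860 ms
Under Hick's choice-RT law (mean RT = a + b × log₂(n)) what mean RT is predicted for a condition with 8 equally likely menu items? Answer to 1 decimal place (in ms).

RT is linear in log₂ n, so two points fix the line:
  b = (860 − 696) / (log₂ 20 − log₂ 10) = 164 / (4.3219 − 3.3219) = 164.000 ms/bit
  a = 696 − 164.000 × 3.3219 = 151.204 ms
Then RT(8) = 151.204 + 164.000 × log₂ 8 = 151.204 + 164.000 × 3 ≈ 643.204 ms.

643.2 ms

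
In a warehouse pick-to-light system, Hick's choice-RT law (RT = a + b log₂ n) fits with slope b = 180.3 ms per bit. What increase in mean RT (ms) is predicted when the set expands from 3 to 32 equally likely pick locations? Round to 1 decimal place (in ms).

Only the slope matters, since a is common to both: ΔRT = b·log₂(n₂/n₁).
log₂(32) − log₂(3) = 5 − 1.5850 = 3.4150.
ΔRT = 180.3 × 3.4150 = 615.731 ms.

615.7 ms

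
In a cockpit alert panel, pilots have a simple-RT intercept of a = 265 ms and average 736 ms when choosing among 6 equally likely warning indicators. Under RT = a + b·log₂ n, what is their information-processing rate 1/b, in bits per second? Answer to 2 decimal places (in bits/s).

b = (736 − 265)/log₂ 6 = 471/2.5850 = 182.208 ms per bit = 0.18221 s/bit; the reciprocal is 5.488 bits/s.

5.49 bits/s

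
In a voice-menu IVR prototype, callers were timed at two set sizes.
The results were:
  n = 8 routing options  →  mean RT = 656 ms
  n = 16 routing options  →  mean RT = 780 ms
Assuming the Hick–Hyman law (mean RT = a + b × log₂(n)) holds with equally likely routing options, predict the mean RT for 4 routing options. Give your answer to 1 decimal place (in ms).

532.0 ms

With log₂ n on the abscissa the relation is linear; from the two conditions:
  b = (780 − 656) / (log₂ 16 − log₂ 8) = 124 / (4 − 3) = 124.000 ms/bit
  a = 656 − 124.000 × 3 = 284.000 ms
Then RT(4) = 284.000 + 124.000 × log₂ 4 = 284.000 + 124.000 × 2 ≈ 532.000 ms.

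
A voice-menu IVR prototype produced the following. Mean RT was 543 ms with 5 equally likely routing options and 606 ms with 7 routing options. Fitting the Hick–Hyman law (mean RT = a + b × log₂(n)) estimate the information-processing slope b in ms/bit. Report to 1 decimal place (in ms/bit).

129.8 ms/bit

Slope: b = (606 − 543) / (log₂ 7 − log₂ 5) = 63/0.4854 = 129.783 ms/bit.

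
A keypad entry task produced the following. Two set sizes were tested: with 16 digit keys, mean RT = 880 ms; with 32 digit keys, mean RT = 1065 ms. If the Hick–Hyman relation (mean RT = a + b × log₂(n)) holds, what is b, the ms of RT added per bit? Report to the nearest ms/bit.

185 ms/bit

b = (RT₂ − RT₁)/(log₂ n₂ − log₂ n₁) = (1065 − 880)/(5 − 4) = 185 ms/bit.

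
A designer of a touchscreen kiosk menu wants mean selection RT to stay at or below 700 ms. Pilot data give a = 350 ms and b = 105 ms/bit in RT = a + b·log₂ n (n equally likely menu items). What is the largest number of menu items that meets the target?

10

105·log₂ n ≤ 700 − 350 = 350, giving log₂ n ≤ 3.3333 and n ≤ 10.079. The largest whole number is 10.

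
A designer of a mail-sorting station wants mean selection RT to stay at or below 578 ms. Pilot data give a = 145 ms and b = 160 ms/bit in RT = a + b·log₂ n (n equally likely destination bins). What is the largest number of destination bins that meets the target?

Set 145 + 160·log₂ n ≤ 578 → log₂ n ≤ (578 − 145)/160 = 2.7062.
So n ≤ 2^2.7062 = 6.526; the largest integer n is 6.

6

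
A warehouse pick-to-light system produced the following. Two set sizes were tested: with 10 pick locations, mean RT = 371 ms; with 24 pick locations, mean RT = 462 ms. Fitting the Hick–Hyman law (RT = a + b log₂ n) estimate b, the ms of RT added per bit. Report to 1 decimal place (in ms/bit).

72.0 ms/bit

Slope: b = (462 − 371) / (log₂ 24 − log₂ 10) = 91/1.2630 = 72.049 ms/bit.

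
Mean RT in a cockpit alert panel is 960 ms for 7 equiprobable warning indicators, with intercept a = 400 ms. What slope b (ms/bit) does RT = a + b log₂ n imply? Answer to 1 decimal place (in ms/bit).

199.5 ms/bit

log₂(7) = 2.8074 bits.
b = (RT − a)/log₂ n = (960 − 400) / 2.8074 = 199.476 ms/bit.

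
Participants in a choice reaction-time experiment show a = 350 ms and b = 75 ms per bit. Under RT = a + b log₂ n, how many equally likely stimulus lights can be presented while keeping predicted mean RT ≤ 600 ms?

Information budget: (600 − 350)/75 = 3.3333 bits, so n ≤ 2^3.3333 = 10.079 → at most 10.

10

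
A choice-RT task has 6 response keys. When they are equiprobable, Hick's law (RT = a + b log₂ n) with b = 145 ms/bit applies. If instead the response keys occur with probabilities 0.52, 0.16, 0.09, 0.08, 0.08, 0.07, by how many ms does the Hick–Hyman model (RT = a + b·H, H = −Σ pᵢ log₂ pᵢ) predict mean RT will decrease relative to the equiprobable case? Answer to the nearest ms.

Equiprobable entropy H₀ = log₂ 6 = 2.5850 bits.
Skewed entropy H = −Σ pᵢ log₂ pᵢ = 2.0778 bits.
ΔRT = b·(H₀ − H) = 145 × 0.5071 = 73.54 ms.

74 ms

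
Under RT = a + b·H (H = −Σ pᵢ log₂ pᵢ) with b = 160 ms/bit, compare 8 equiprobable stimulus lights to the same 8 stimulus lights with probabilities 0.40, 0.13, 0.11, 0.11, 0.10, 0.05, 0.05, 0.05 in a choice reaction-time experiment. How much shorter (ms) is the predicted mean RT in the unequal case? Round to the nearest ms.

Equiprobable entropy H₀ = log₂ 8 = 3.0000 bits.
Skewed entropy H = −Σ pᵢ log₂ pᵢ = 2.5925 bits.
ΔRT = b·(H₀ − H) = 160 × 0.4075 = 65.20 ms.

65 ms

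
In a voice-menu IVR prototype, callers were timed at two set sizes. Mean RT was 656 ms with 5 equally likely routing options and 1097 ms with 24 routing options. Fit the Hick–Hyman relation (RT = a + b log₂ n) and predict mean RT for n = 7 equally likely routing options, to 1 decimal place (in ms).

750.6 ms

RT is linear in log₂ n, so two points fix the line:
  b = (1097 − 656) / (log₂ 24 − log₂ 5) = 441 / (4.5850 − 2.3219) = 194.871 ms/bit
  a = 656 − 194.871 × 2.3219 = 203.523 ms
Then RT(7) = 203.523 + 194.871 × log₂ 7 = 203.523 + 194.871 × 2.8074 ≈ 750.596 ms.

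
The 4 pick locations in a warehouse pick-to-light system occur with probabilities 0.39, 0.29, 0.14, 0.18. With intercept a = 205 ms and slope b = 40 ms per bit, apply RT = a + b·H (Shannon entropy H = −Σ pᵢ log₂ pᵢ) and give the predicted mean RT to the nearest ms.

H = 0.39·log₂(1/0.39) + 0.29·log₂(1/0.29) + 0.14·log₂(1/0.14) + 0.18·log₂(1/0.18) = 1.8901 bits.
RT = 205 + 40 × 1.8901 = 280.60 ms.

281 ms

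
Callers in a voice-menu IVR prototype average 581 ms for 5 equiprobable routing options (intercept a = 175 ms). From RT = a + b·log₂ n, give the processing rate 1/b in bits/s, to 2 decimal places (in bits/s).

b = (581 − 175)/log₂ 5 = 406/2.3219 = 174.855 ms per bit = 0.17485 s/bit; the reciprocal is 5.719 bits/s.

5.72 bits/s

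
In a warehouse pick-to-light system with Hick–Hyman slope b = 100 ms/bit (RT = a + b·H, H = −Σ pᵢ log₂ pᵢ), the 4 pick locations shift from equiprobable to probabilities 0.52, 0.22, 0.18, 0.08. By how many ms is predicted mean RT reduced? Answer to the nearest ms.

Equiprobable entropy H₀ = log₂ 4 = 2.0000 bits.
Skewed entropy H = −Σ pᵢ log₂ pᵢ = 1.7080 bits.
ΔRT = b·(H₀ − H) = 100 × 0.2920 = 29.20 ms.

29 ms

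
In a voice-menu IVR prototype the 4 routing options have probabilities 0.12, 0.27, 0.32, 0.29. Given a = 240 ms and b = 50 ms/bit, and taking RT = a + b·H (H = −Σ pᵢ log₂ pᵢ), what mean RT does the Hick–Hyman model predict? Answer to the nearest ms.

H = 0.12·log₂(1/0.12) + 0.27·log₂(1/0.27) + 0.32·log₂(1/0.32) + 0.29·log₂(1/0.29) = 1.9210 bits.
RT = 240 + 50 × 1.9210 = 336.05 ms.

336 ms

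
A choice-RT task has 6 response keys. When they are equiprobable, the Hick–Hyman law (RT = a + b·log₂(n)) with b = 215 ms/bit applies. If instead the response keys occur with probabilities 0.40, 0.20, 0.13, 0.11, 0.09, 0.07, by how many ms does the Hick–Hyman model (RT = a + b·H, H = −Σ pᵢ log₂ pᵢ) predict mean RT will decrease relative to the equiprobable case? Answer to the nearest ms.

The RT saving is b·ΔH. Equiprobable H₀ = log₂(6) = 2.5850 bits; with the given probabilities H = 2.3073 bits.
b·(H₀ − H) = 215 × (2.5850 − 2.3073) = 59.70 ms.

60 ms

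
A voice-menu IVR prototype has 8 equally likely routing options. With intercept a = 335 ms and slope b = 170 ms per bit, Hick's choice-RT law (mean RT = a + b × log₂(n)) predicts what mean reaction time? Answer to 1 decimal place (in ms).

845.0 ms

log₂(8) = 3 bits, so RT = 335 + 170 × 3 ≈ 845.000 ms.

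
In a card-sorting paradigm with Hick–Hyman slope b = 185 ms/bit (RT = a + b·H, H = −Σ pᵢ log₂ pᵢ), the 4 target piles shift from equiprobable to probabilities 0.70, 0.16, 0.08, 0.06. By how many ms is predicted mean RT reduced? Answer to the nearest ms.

126 ms

Equiprobable entropy H₀ = log₂ 4 = 2.0000 bits.
Skewed entropy H = −Σ pᵢ log₂ pᵢ = 1.3183 bits.
ΔRT = b·(H₀ − H) = 185 × 0.6817 = 126.12 ms.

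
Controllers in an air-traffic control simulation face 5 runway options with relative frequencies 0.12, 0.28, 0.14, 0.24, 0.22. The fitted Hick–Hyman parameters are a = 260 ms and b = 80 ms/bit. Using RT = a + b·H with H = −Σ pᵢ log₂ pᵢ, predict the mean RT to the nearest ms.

H = 0.12·log₂(1/0.12) + 0.28·log₂(1/0.28) + 0.14·log₂(1/0.14) + 0.24·log₂(1/0.24) + 0.22·log₂(1/0.22) = 2.2531 bits.
RT = 260 + 80 × 2.2531 = 440.25 ms.

440 ms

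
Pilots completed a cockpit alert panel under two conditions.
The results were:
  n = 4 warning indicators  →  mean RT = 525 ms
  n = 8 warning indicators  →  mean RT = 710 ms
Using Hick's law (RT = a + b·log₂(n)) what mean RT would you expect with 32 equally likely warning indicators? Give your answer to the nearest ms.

1080 ms

RT is linear in log₂ n, so two points fix the line:
  b = (710 − 525) / (log₂ 8 − log₂ 4) = 185 / (3 − 2) = 185 ms/bit
  a = 525 − 185 × 2 = 155 ms
Then RT(32) = 155 + 185 × log₂ 32 = 155 + 185 × 5 ≈ 1080.000 ms.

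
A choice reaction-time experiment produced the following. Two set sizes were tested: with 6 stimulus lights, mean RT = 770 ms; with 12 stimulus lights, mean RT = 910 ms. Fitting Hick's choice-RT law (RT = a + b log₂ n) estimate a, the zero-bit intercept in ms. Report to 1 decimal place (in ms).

Slope: b = (910 − 770) / (log₂ 12 − log₂ 6) = 140/1.0000 = 140.000 ms/bit.
Intercept: a = 770 − 140.000·log₂(6) = 408.105 ms.

408.1 ms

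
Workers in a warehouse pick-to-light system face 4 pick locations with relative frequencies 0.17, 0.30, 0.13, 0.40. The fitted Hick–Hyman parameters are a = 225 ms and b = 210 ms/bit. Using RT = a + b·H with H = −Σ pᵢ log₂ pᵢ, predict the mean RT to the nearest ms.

617 ms

H = 0.17·log₂(1/0.17) + 0.30·log₂(1/0.30) + 0.13·log₂(1/0.13) + 0.40·log₂(1/0.40) = 1.8671 bits.
RT = 225 + 210 × 1.8671 = 617.09 ms.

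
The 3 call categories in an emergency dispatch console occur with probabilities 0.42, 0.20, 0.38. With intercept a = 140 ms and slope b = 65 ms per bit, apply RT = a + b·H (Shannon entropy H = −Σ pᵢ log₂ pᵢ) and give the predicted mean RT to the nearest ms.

239 ms

H = 0.42·log₂(1/0.42) + 0.20·log₂(1/0.20) + 0.38·log₂(1/0.38) = 1.5205 bits.
RT = 140 + 65 × 1.5205 = 238.83 ms.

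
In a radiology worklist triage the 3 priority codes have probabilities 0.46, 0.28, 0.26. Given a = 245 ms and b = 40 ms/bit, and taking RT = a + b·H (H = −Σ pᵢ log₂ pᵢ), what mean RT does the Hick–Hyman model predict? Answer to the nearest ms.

306 ms

H = 0.46·log₂(1/0.46) + 0.28·log₂(1/0.28) + 0.26·log₂(1/0.26) = 1.5348 bits.
RT = 245 + 40 × 1.5348 = 306.39 ms.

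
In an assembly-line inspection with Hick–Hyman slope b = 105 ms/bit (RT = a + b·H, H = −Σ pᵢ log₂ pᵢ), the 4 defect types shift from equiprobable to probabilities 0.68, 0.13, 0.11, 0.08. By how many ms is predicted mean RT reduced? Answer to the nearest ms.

The RT saving is b·ΔH. Equiprobable H₀ = log₂(4) = 2.0000 bits; with the given probabilities H = 1.4028 bits.
b·(H₀ − H) = 105 × (2.0000 − 1.4028) = 62.71 ms.

63 ms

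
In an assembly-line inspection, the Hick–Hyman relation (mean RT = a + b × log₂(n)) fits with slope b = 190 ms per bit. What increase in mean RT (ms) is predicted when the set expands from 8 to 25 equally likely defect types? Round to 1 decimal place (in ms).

The intercept a cancels: ΔRT = b·(log₂ n₂ − log₂ n₁) = b·log₂(n₂/n₁).
log₂(25) − log₂(8) = 4.6439 − 3 = 1.6439.
ΔRT = 190 × 1.6439 = 312.333 ms.

312.3 ms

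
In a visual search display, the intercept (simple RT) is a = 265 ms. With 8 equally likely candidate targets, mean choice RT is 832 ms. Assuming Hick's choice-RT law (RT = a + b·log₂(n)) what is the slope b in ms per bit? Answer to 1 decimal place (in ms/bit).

log₂(8) = 3 bits.
b = (RT − a)/log₂ n = (832 − 265) / 3 = 189.000 ms/bit.

189.0 ms/bit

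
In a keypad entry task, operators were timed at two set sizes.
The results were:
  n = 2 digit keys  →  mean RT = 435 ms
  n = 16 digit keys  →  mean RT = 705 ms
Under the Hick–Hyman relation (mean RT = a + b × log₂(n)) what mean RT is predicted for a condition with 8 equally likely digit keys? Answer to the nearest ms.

615 ms

Solve the two-equation system in a and b:
  b = (705 − 435) / (log₂ 16 − log₂ 2) = 270 / (4 − 1) = 90 ms/bit
  a = 435 − 90 × 1 = 345 ms
Then RT(8) = 345 + 90 × log₂ 8 = 345 + 90 × 3 ≈ 615.000 ms.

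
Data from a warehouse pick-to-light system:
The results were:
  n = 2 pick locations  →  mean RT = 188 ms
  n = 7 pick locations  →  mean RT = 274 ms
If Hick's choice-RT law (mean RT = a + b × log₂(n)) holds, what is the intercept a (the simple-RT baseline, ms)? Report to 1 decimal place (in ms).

140.4 ms

The slope on a log₂ axis is (274 − 188) / (2.8074 − 1) = 47.583 ms/bit.
Intercept: a = 188 − 47.583·log₂(2) = 140.417 ms.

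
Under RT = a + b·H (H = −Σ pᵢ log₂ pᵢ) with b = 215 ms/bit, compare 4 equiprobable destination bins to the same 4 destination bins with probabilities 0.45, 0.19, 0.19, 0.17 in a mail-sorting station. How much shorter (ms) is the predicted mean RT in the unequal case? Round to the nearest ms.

Equiprobable entropy H₀ = log₂ 4 = 2.0000 bits.
Skewed entropy H = −Σ pᵢ log₂ pᵢ = 1.8634 bits.
ΔRT = b·(H₀ − H) = 215 × 0.1366 = 29.36 ms.

29 ms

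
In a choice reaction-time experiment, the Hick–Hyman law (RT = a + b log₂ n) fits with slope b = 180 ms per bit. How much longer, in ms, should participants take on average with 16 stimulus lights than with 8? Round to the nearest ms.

Only the slope matters, since a is common to both: ΔRT = b·log₂(n₂/n₁).
log₂(16) − log₂(8) = log₂(16/8) = log₂(2) = 1.
ΔRT = 180 × 1.0000 = 180.000 ms.

180 ms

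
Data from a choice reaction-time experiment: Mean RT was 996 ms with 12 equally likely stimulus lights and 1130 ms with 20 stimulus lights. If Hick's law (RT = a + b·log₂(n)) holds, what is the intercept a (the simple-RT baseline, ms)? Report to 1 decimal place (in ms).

344.2 ms

Slope: b = (1130 − 996) / (log₂ 20 − log₂ 12) = 134/0.7370 = 181.827 ms/bit.
Intercept: a = 996 − 181.827·log₂(12) = 344.158 ms.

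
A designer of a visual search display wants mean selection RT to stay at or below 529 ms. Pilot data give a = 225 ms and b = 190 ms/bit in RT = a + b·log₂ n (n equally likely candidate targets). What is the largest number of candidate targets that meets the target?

190·log₂ n ≤ 529 − 225 = 304, giving log₂ n ≤ 1.6000 and n ≤ 3.031. The largest whole number is 3.

3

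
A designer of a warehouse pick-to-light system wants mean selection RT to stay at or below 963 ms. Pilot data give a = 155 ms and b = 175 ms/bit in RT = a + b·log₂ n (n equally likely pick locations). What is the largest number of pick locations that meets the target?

Set 155 + 175·log₂ n ≤ 963 → log₂ n ≤ (963 − 155)/175 = 4.6171.
So n ≤ 2^4.6171 = 24.541; the largest integer n is 24.

24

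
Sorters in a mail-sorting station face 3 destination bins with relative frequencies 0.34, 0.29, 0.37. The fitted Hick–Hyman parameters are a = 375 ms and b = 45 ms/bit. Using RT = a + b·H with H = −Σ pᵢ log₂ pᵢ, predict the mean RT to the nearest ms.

Entropy contributions −pᵢ log₂ pᵢ: 0.5292, 0.5179, 0.5307; sum H = 1.5778 bits.
RT = a + bH = 375 + 45·1.5778 = 446.00 ms.

446 ms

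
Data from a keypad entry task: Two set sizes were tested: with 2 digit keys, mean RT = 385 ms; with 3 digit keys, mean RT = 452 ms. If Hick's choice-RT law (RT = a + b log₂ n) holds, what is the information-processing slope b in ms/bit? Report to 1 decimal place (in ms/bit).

The slope on a log₂ axis is (452 − 385) / (1.5850 − 1) = 114.537 ms/bit.

114.5 ms/bit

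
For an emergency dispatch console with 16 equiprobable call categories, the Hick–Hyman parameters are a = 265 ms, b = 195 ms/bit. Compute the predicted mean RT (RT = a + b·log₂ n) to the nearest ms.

1045 ms

log₂(16) = 4 bits, so RT = 265 + 195 × 4 ≈ 1045.000 ms.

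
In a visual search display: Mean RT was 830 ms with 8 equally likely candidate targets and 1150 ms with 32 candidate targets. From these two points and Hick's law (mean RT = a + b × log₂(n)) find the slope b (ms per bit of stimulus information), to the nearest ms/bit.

b = (RT₂ − RT₁)/(log₂ n₂ − log₂ n₁) = (1150 − 830)/(5 − 3) = 160 ms/bit.

160 ms/bit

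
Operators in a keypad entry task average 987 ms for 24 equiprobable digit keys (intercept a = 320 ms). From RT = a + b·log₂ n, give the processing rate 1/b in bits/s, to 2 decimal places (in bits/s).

6.87 bits/s

Choice component = 987 − 320 = 667 ms over log₂(24) = 4.5850 bits.
b = 667 / 4.5850 = 145.476 ms/bit, so 1/b = 6.874 bits/s.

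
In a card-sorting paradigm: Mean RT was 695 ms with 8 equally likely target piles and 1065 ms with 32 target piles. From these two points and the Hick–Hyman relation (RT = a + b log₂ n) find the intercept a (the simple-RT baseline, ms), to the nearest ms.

Slope: b = (1065 − 695) / (log₂ 32 − log₂ 8) = 370/2.0000 = 185 ms/bit.
a = RT₁ − b·log₂ n₁ = 695 − 185 × 3 = 140.000 ms.

140 ms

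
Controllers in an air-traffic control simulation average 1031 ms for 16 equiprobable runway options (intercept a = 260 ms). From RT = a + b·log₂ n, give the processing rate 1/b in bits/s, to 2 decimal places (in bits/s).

5.19 bits/s

b = (1031 − 260)/log₂ 16 = 771/4 = 192.750 ms per bit = 0.19275 s/bit; the reciprocal is 5.188 bits/s.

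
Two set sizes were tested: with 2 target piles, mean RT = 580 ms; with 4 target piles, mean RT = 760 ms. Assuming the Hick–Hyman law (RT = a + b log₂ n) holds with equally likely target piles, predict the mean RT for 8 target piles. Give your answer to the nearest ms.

With log₂ n on the abscissa the relation is linear; from the two conditions:
  b = (760 − 580) / (log₂ 4 − log₂ 2) = 180 / (2 − 1) = 180 ms/bit
  a = 580 − 180 × 1 = 400 ms
Then RT(8) = 400 + 180 × log₂ 8 = 400 + 180 × 3 ≈ 940.000 ms.

940 ms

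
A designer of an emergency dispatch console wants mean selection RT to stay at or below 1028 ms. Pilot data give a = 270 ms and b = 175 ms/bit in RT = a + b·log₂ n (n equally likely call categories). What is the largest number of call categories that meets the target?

175·log₂ n ≤ 1028 − 270 = 758, giving log₂ n ≤ 4.3314 and n ≤ 20.132. The largest whole number is 20.

20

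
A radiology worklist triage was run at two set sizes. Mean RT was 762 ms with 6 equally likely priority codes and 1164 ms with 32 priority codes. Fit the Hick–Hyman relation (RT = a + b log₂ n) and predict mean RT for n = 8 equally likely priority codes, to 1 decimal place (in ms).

831.1 ms

Solve the two-equation system in a and b:
  b = (1164 − 762) / (log₂ 32 − log₂ 6) = 402 / (5 − 2.5850) = 166.457 ms/bit
  a = 762 − 166.457 × 2.5850 = 331.715 ms
Then RT(8) = 331.715 + 166.457 × log₂ 8 = 331.715 + 166.457 × 3 ≈ 831.086 ms.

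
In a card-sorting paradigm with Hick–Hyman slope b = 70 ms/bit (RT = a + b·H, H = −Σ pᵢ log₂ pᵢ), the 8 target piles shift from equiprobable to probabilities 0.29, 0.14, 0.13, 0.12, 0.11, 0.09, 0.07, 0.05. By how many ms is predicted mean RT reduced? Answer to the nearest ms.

The RT saving is b·ΔH. Equiprobable H₀ = log₂(8) = 3.0000 bits; with the given probabilities H = 2.8123 bits.
b·(H₀ − H) = 70 × (3.0000 − 2.8123) = 13.14 ms.

13 ms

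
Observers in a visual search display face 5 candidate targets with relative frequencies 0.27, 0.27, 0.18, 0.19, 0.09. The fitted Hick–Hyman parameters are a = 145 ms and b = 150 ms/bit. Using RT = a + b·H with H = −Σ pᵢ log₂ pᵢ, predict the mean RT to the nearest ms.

480 ms

H = 0.27·log₂(1/0.27) + 0.27·log₂(1/0.27) + 0.18·log₂(1/0.18) + 0.19·log₂(1/0.19) + 0.09·log₂(1/0.09) = 2.2332 bits.
RT = 145 + 150 × 2.2332 = 479.98 ms.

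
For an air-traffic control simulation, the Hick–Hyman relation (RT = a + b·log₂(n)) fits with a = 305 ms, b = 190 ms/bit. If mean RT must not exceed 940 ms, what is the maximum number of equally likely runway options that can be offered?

10

190·log₂ n ≤ 940 − 305 = 635, giving log₂ n ≤ 3.3421 and n ≤ 10.141. The largest whole number is 10.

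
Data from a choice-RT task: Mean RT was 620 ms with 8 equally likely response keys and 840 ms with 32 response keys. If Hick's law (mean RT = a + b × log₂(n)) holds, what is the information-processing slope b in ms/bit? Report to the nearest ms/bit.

110 ms/bit

b = (RT₂ − RT₁)/(log₂ n₂ − log₂ n₁) = (840 − 620)/(5 − 3) = 110 ms/bit.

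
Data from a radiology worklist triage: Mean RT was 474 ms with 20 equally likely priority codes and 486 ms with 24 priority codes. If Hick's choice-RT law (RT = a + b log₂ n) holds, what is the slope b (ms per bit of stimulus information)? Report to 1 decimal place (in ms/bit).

b = (RT₂ − RT₁)/(log₂ n₂ − log₂ n₁) = (486 − 474)/(4.5850 − 4.3219) = 45.621 ms/bit.

45.6 ms/bit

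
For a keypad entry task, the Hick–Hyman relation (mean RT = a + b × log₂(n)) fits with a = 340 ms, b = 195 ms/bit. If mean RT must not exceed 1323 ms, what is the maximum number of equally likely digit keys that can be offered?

Information budget: (1323 − 340)/195 = 5.0410 bits, so n ≤ 2^5.0410 = 32.923 → at most 32.

32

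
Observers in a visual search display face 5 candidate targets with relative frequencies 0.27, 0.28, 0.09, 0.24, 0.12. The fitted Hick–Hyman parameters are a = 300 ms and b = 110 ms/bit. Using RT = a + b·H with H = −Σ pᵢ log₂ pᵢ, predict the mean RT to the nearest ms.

542 ms

H = 0.27·log₂(1/0.27) + 0.28·log₂(1/0.28) + 0.09·log₂(1/0.09) + 0.24·log₂(1/0.24) + 0.12·log₂(1/0.12) = 2.1981 bits.
RT = 300 + 110 × 2.1981 = 541.79 ms.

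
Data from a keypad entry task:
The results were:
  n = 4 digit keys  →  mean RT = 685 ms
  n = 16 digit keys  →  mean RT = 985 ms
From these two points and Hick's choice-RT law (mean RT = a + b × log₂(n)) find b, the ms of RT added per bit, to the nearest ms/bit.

b = (RT₂ − RT₁)/(log₂ n₂ − log₂ n₁) = (985 − 685)/(4 − 2) = 150 ms/bit.

150 ms/bit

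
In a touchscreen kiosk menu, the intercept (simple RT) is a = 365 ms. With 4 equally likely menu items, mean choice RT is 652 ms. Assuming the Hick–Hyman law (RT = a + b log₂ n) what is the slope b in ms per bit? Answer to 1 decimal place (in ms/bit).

143.5 ms/bit

log₂(4) = 2 bits.
b = (RT − a)/log₂ n = (652 − 365) / 2 = 143.500 ms/bit.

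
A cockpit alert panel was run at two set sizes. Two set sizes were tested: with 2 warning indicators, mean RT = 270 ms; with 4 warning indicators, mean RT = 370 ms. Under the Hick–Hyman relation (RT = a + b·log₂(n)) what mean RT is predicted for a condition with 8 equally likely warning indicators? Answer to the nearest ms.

With log₂ n on the abscissa the relation is linear; from the two conditions:
  b = (370 − 270) / (log₂ 4 − log₂ 2) = 100 / (2 − 1) = 100 ms/bit
  a = 270 − 100 × 1 = 170 ms
Then RT(8) = 170 + 100 × log₂ 8 = 170 + 100 × 3 ≈ 470.000 ms.

470 ms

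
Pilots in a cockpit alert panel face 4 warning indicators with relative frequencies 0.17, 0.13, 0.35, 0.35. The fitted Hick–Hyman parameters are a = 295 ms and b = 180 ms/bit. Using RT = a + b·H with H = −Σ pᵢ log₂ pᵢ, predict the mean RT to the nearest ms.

633 ms

Entropy contributions −pᵢ log₂ pᵢ: 0.4346, 0.3826, 0.5301, 0.5301; sum H = 1.8774 bits.
RT = a + bH = 295 + 180·1.8774 = 632.94 ms.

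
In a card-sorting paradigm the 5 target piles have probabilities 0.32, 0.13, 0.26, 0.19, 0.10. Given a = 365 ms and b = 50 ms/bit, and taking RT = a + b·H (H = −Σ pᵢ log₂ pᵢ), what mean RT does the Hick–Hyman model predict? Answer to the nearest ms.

475 ms

Entropy contributions −pᵢ log₂ pᵢ: 0.5260, 0.3826, 0.5053, 0.4552, 0.3322; sum H = 2.2014 bits.
RT = a + bH = 365 + 50·2.2014 = 475.07 ms.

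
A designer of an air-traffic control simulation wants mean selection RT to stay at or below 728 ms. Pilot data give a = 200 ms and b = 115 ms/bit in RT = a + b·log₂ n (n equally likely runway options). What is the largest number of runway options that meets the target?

Information budget: (728 − 200)/115 = 4.5913 bits, so n ≤ 2^4.5913 = 24.106 → at most 24.

24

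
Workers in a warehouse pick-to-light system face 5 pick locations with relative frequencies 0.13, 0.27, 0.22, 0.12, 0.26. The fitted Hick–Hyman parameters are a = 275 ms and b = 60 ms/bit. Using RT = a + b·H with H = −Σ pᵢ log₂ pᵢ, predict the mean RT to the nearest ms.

410 ms

H = 0.13·log₂(1/0.13) + 0.27·log₂(1/0.27) + 0.22·log₂(1/0.22) + 0.12·log₂(1/0.12) + 0.26·log₂(1/0.26) = 2.2456 bits.
RT = 275 + 60 × 2.2456 = 409.74 ms.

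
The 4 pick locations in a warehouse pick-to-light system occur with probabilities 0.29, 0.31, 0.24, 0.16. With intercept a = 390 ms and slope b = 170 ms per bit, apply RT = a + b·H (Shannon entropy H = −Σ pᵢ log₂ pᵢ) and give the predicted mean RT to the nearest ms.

H = 0.29·log₂(1/0.29) + 0.31·log₂(1/0.31) + 0.24·log₂(1/0.24) + 0.16·log₂(1/0.16) = 1.9588 bits.
RT = 390 + 170 × 1.9588 = 723.00 ms.

723 ms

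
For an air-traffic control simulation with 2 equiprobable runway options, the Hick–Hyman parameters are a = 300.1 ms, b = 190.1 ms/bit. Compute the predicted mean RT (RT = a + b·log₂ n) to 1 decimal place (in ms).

log₂(2) = 1 bits, so RT = 300.1 + 190.1 × 1 ≈ 490.200 ms.

490.2 ms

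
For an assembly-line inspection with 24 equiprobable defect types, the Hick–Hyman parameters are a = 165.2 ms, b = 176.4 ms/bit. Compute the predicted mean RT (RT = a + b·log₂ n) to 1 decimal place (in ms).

log₂(24) = 4.5850 bits, so RT = 165.2 + 176.4 × 4.5850 ≈ 973.987 ms.

974.0 ms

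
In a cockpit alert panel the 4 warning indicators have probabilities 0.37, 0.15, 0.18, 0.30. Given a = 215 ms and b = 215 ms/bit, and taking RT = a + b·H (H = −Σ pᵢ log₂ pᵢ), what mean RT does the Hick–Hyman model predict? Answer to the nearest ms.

Entropy contributions −pᵢ log₂ pᵢ: 0.5307, 0.4105, 0.4453, 0.5211; sum H = 1.9077 bits.
RT = a + bH = 215 + 215·1.9077 = 625.15 ms.

625 ms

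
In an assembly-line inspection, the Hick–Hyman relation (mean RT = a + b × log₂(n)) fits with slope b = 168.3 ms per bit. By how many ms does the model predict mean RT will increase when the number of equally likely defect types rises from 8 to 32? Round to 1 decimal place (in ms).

ΔRT = (a + b log₂ n₂) − (a + b log₂ n₁) = b·(log₂ n₂ − log₂ n₁).
log₂(32) − log₂(8) = log₂(32/8) = log₂(4) = 2.
ΔRT = 168.3 × 2.0000 = 336.600 ms.

336.6 ms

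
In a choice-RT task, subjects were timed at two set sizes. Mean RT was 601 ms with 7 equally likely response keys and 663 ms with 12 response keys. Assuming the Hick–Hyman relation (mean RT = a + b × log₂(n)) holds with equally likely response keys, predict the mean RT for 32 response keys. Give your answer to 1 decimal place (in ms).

RT is linear in log₂ n, so two points fix the line:
  b = (663 − 601) / (log₂ 12 − log₂ 7) = 62 / (3.5850 − 2.8074) = 79.732 ms/bit
  a = 601 − 79.732 × 2.8074 = 377.165 ms
Then RT(32) = 377.165 + 79.732 × log₂ 32 = 377.165 + 79.732 × 5 ≈ 775.823 ms.

775.8 ms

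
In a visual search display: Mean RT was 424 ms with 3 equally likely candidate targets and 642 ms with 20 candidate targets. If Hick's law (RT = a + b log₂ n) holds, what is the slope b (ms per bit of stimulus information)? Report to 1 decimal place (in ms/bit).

Slope: b = (642 − 424) / (log₂ 20 − log₂ 3) = 218/2.7370 = 79.650 ms/bit.

79.7 ms/bit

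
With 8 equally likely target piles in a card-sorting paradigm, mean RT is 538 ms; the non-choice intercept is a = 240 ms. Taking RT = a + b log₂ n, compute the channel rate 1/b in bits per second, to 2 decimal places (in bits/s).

b = (538 − 240)/log₂ 8 = 298/3 = 99.333 ms per bit = 0.09933 s/bit; the reciprocal is 10.067 bits/s.

10.07 bits/s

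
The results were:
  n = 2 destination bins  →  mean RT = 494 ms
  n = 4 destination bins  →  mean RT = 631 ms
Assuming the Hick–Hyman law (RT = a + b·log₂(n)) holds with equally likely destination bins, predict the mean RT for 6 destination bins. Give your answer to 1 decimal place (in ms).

Fit slope and intercept:
  b = (631 − 494) / (log₂ 4 − log₂ 2) = 137 / (2 − 1) = 137.000 ms/bit
  a = 494 − 137.000 × 1 = 357.000 ms
Then RT(6) = 357.000 + 137.000 × log₂ 6 = 357.000 + 137.000 × 2.5850 ≈ 711.140 ms.

711.1 ms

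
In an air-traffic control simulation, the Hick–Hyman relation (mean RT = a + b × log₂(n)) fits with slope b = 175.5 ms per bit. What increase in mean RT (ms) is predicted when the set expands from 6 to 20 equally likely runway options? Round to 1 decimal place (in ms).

304.8 ms

Only the slope matters, since a is common to both: ΔRT = b·log₂(n₂/n₁).
log₂(20) − log₂(6) = 4.3219 − 2.5850 = 1.7370.
ΔRT = 175.5 × 1.7370 = 304.837 ms.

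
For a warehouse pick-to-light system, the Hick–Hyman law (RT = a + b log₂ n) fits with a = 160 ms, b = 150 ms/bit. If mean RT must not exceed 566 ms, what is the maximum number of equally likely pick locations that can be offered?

150·log₂ n ≤ 566 − 160 = 406, giving log₂ n ≤ 2.7067 and n ≤ 6.528. The largest whole number is 6.

6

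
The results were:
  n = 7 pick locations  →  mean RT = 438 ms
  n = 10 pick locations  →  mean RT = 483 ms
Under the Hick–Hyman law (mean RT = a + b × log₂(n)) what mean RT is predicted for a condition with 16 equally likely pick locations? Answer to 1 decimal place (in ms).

542.3 ms

Fit slope and intercept:
  b = (483 − 438) / (log₂ 10 − log₂ 7) = 45 / (3.3219 − 2.8074) = 87.451 ms/bit
  a = 438 − 87.451 × 2.8074 = 192.494 ms
Then RT(16) = 192.494 + 87.451 × log₂ 16 = 192.494 + 87.451 × 4 ≈ 542.298 ms.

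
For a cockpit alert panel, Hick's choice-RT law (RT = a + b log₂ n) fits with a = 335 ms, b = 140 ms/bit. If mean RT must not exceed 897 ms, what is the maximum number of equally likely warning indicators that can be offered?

16

Information budget: (897 − 335)/140 = 4.0143 bits, so n ≤ 2^4.0143 = 16.159 → at most 16.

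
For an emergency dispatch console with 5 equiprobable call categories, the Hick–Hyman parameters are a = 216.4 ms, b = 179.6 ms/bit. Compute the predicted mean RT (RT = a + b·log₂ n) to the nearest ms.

log₂(5) = 2.3219 bits, so RT = 216.4 + 179.6 × 2.3219 ≈ 633.418 ms.

633 ms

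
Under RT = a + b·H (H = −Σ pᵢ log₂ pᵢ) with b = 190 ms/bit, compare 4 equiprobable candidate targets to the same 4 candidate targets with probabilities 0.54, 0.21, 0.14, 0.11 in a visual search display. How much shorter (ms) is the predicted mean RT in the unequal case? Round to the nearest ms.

57 ms

Equiprobable entropy H₀ = log₂ 4 = 2.0000 bits.
Skewed entropy H = −Σ pᵢ log₂ pᵢ = 1.7003 bits.
ΔRT = b·(H₀ − H) = 190 × 0.2997 = 56.95 ms.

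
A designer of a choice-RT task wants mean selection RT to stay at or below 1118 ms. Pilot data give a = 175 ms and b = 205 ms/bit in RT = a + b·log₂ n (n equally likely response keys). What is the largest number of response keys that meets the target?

24

Set 175 + 205·log₂ n ≤ 1118 → log₂ n ≤ (1118 − 175)/205 = 4.6000.
So n ≤ 2^4.6000 = 24.251; the largest integer n is 24.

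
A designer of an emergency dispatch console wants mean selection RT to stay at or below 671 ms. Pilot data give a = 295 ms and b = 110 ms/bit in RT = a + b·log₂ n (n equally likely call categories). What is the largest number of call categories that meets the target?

110·log₂ n ≤ 671 − 295 = 376, giving log₂ n ≤ 3.4182 and n ≤ 10.690. The largest whole number is 10.

10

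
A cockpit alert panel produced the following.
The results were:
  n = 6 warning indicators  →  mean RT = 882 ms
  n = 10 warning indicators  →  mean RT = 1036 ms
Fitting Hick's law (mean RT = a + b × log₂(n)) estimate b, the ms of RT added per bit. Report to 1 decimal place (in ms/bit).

b = (RT₂ − RT₁)/(log₂ n₂ − log₂ n₁) = (1036 − 882)/(3.3219 − 2.5850) = 208.965 ms/bit.

209.0 ms/bit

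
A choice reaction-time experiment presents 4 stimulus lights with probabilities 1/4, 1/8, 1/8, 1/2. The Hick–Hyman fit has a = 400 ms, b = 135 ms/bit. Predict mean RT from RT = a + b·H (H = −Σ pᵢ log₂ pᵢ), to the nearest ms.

636 ms

H = −Σ pᵢ log₂ pᵢ = 0.25·2 + 0.125·3 + 0.125·3 + 0.5·1 = 1.750 bits.
RT = 400 + 135 × 1.750 = 636.25 ms.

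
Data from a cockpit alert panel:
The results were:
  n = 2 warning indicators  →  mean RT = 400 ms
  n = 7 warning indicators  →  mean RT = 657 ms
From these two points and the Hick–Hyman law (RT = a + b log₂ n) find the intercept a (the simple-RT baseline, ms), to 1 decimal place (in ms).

257.8 ms

The slope on a log₂ axis is (657 − 400) / (2.8074 − 1) = 142.197 ms/bit.
Intercept: a = 400 − 142.197·log₂(2) = 257.803 ms.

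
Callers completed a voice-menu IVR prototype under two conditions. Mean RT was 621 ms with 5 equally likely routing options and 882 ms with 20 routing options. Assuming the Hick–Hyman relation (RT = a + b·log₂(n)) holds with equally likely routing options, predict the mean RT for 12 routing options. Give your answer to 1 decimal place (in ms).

With log₂ n on the abscissa the relation is linear; from the two conditions:
  b = (882 − 621) / (log₂ 20 − log₂ 5) = 261 / (4.3219 − 2.3219) = 130.500 ms/bit
  a = 621 − 130.500 × 2.3219 = 317.988 ms
Then RT(12) = 317.988 + 130.500 × log₂ 12 = 317.988 + 130.500 × 3.5850 ≈ 785.826 ms.

785.8 ms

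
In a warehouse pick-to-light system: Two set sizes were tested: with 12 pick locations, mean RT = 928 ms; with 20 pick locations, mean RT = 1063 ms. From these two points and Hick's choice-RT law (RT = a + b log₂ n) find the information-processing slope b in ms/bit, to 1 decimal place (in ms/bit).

The slope on a log₂ axis is (1063 − 928) / (4.3219 − 3.5850) = 183.184 ms/bit.

183.2 ms/bit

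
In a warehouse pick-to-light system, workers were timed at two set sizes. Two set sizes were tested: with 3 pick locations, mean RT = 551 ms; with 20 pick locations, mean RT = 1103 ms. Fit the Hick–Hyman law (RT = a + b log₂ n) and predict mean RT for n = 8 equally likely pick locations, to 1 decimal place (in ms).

836.4 ms

RT is linear in log₂ n, so two points fix the line:
  b = (1103 − 551) / (log₂ 20 − log₂ 3) = 552 / (4.3219 − 1.5850) = 201.683 ms/bit
  a = 551 − 201.683 × 1.5850 = 231.340 ms
Then RT(8) = 231.340 + 201.683 × log₂ 8 = 231.340 + 201.683 × 3 ≈ 836.389 ms.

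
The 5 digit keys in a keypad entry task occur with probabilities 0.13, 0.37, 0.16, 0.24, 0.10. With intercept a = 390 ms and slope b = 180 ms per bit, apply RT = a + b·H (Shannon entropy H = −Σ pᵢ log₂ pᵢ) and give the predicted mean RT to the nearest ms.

Entropy contributions −pᵢ log₂ pᵢ: 0.3826, 0.5307, 0.4230, 0.4941, 0.3322; sum H = 2.1627 bits.
RT = a + bH = 390 + 180·2.1627 = 779.29 ms.

779 ms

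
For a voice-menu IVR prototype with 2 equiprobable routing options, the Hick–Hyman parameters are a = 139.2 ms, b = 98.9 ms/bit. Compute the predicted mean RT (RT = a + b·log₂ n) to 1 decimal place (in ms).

238.1 ms

log₂(2) = 1 bits, so RT = 139.2 + 98.9 × 1 ≈ 238.100 ms.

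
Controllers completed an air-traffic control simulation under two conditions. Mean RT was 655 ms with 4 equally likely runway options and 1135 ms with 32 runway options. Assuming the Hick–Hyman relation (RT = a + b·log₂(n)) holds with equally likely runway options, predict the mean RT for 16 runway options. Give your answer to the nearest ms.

975 ms

Solve the two-equation system in a and b:
  b = (1135 − 655) / (log₂ 32 − log₂ 4) = 480 / (5 − 2) = 160 ms/bit
  a = 655 − 160 × 2 = 335 ms
Then RT(16) = 335 + 160 × log₂ 16 = 335 + 160 × 4 ≈ 975.000 ms.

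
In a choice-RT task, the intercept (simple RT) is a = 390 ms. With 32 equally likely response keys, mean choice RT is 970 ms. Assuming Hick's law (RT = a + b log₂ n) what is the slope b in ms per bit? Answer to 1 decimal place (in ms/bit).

116.0 ms/bit

b = (970 − 390) / log₂(32) = 580 / 5 = 116.000 ms/bit.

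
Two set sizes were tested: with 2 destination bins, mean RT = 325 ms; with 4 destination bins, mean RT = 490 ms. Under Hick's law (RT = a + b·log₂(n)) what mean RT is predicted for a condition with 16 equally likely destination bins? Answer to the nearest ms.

820 ms

Fit slope and intercept:
  b = (490 − 325) / (log₂ 4 − log₂ 2) = 165 / (2 − 1) = 165 ms/bit
  a = 325 − 165 × 1 = 160 ms
Then RT(16) = 160 + 165 × log₂ 16 = 160 + 165 × 4 ≈ 820.000 ms.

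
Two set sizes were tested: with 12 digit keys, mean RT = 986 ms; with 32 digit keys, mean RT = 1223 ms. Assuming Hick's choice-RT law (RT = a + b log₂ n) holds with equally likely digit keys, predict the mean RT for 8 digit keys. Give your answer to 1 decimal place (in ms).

With log₂ n on the abscissa the relation is linear; from the two conditions:
  b = (1223 − 986) / (log₂ 32 − log₂ 12) = 237 / (5 − 3.5850) = 167.487 ms/bit
  a = 986 − 167.487 × 3.5850 = 385.566 ms
Then RT(8) = 385.566 + 167.487 × log₂ 8 = 385.566 + 167.487 × 3 ≈ 888.027 ms.

888.0 ms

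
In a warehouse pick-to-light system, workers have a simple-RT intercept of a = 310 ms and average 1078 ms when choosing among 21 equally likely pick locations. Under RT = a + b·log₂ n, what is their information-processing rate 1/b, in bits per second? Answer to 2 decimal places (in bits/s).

5.72 bits/s

b = (1078 − 310)/log₂ 21 = 768/4.3923 = 174.851 ms per bit = 0.17485 s/bit; the reciprocal is 5.719 bits/s.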